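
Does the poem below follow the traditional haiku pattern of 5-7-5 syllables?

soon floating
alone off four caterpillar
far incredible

No

Line 1: "soon floating": 1+2 = 3 (expected 5)
Line 2: "alone off four caterpillar": 2+1+1+4 = 8 (expected 7)
Line 3: "far incredible": 1+4 = 5 ✓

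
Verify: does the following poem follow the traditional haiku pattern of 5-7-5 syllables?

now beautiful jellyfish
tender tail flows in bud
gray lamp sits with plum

No

Line 1: now (1), beautiful (3), jellyfish (3) → 7 (expected 5)
Line 2: tender (2), tail (1), flows (1), in (1), bud (1) → 6 (expected 7)
Line 3: gray (1), lamp (1), sits (1), with (1), plum (1) → 5 ✓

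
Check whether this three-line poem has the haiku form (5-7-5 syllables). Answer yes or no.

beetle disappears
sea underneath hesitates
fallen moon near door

Line 1: "beetle disappears": 2+3 = 5 ✓
Line 2: "sea underneath hesitates": 1+3+3 = 7 ✓
Line 3: "fallen moon near door": 2+1+1+1 = 5 ✓

Yes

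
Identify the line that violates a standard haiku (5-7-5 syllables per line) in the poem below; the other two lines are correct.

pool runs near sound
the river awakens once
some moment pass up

The first line

Line 1: pool (1), runs (1), near (1), sound (1) → 4 (expected 5)
Line 2: the (1), river (2), awakens (3), once (1) → 7 ✓
Line 3: some (1), moment (2), pass (1), up (1) → 5 ✓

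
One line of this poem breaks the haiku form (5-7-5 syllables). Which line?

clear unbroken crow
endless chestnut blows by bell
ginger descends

The third line

Line 1: "clear unbroken crow": 1+3+1 = 5 ✓
Line 2: "endless chestnut blows by bell": 2+2+1+1+1 = 7 ✓
Line 3: "ginger descends": 2+2 = 4 (expected 5)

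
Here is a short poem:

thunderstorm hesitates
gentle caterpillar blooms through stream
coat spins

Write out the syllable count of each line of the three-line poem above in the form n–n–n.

Line 1: thunderstorm(3) + hesitates(3) = 6
Line 2: gentle(2) + caterpillar(4) + blooms(1) + through(1) + stream(1) = 9
Line 3: coat(1) + spins(1) = 2

6–9–2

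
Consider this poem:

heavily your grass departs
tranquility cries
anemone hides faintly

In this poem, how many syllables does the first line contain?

The first line: "heavily your grass departs": 3+1+1+2 = 7

7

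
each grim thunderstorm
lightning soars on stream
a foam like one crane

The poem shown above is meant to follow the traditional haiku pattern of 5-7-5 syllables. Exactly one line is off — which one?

The second line

Line 1: each(1) + grim(1) + thunderstorm(3) = 5 ✓
Line 2: lightning(2) + soars(1) + on(1) + stream(1) = 5 (expected 7)
Line 3: a(1) + foam(1) + like(1) + one(1) + crane(1) = 5 ✓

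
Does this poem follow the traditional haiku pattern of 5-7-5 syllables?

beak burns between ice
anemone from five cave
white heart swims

No

Line 1: beak (1), burns (1), between (2), ice (1) → 5 ✓
Line 2: anemone (4), from (1), five (1), cave (1) → 7 ✓
Line 3: white (1), heart (1), swims (1) → 3 (expected 5)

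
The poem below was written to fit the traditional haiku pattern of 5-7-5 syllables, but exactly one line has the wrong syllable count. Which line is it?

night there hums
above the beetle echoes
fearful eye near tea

Line 1: night(1) + there(1) + hums(1) = 3 (expected 5)
Line 2: above(2) + the(1) + beetle(2) + echoes(2) = 7 ✓
Line 3: fearful(2) + eye(1) + near(1) + tea(1) = 5 ✓

The first line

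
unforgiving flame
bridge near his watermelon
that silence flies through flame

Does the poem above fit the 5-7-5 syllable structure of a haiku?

No

Line 1: "unforgiving flame": 4+1 = 5 ✓
Line 2: "bridge near his watermelon": 1+1+1+4 = 7 ✓
Line 3: "that silence flies through flame": 1+2+1+1+1 = 6 (expected 5)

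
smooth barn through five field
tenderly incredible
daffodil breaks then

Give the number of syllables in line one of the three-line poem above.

5

Line one: smooth (1), barn (1), through (1), five (1), field (1) → 5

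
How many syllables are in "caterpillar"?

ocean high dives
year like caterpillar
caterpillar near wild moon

4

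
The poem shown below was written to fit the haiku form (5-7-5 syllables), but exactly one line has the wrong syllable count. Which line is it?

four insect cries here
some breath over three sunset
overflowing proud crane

Line 1: four (1), insect (2), cries (1), here (1) → 5 ✓
Line 2: some (1), breath (1), over (2), three (1), sunset (2) → 7 ✓
Line 3: overflowing (4), proud (1), crane (1) → 6 (expected 5)

Line 3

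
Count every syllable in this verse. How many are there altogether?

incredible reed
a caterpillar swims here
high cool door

Line 1: incredible(4) + reed(1) = 5
Line 2: a(1) + caterpillar(4) + swims(1) + here(1) = 7
Line 3: high(1) + cool(1) + door(1) = 3
Total: 5 + 7 + 3 = 15

15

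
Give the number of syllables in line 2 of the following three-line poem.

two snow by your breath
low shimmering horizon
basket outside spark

Line 2: "low shimmering horizon": 1+3+3 = 7

7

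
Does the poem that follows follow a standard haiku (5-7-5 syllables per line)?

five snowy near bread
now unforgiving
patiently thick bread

No

Line 1: five(1) + snowy(2) + near(1) + bread(1) = 5 ✓
Line 2: now(1) + unforgiving(4) = 5 (expected 7)
Line 3: patiently(3) + thick(1) + bread(1) = 5 ✓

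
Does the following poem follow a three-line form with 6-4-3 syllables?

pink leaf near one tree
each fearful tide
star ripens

No

Line 1: pink (1), leaf (1), near (1), one (1), tree (1) → 5 (expected 6)
Line 2: each (1), fearful (2), tide (1) → 4 ✓
Line 3: star (1), ripens (2) → 3 ✓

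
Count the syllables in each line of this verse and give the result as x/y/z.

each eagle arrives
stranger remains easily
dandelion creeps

5/7/5

Line 1: "each eagle arrives": 1+2+2 = 5
Line 2: "stranger remains easily": 2+2+3 = 7
Line 3: "dandelion creeps": 4+1 = 5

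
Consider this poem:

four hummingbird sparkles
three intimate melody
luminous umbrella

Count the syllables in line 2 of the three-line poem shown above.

Line 2: three (1), intimate (3), melody (3) → 7

7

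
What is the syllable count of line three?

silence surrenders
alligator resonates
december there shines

Line three: december (3), there (1), shines (1) → 5

5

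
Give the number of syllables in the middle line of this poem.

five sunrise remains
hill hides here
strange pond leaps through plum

3

The middle line: "hill hides here": 1+1+1 = 3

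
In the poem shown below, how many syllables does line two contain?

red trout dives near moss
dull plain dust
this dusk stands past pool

Line two: "dull plain dust": 1+1+1 = 3

3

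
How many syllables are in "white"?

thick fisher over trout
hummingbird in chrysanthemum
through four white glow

1

"white" has 1 syllable.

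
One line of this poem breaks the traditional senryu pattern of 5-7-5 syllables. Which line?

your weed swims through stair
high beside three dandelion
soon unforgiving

Line 2

Line 1: "your weed swims through stair": 1+1+1+1+1 = 5 ✓
Line 2: "high beside three dandelion": 1+2+1+4 = 8 (expected 7)
Line 3: "soon unforgiving": 1+4 = 5 ✓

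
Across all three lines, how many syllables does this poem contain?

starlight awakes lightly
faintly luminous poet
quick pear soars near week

18

Line 1: starlight(2) + awakes(2) + lightly(2) = 6
Line 2: faintly(2) + luminous(3) + poet(2) = 7
Line 3: quick(1) + pear(1) + soars(1) + near(1) + week(1) = 5
Total: 6 + 7 + 5 = 18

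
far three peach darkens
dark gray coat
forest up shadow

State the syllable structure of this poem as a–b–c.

Line 1: far (1), three (1), peach (1), darkens (2) → 5
Line 2: dark (1), gray (1), coat (1) → 3
Line 3: forest (2), up (1), shadow (2) → 5

5–3–5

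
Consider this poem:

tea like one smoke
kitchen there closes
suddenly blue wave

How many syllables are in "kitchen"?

2

"kitchen" has 2 syllables.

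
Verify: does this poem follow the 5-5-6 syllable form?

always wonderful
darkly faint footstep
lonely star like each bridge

Yes

Line 1: "always wonderful": 2+3 = 5 ✓
Line 2: "darkly faint footstep": 2+1+2 = 5 ✓
Line 3: "lonely star like each bridge": 2+1+1+1+1 = 6 ✓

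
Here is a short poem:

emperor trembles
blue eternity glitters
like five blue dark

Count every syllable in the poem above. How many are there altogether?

16

Line 1: emperor(3) + trembles(2) = 5
Line 2: blue(1) + eternity(4) + glitters(2) = 7
Line 3: like(1) + five(1) + blue(1) + dark(1) = 4
Total: 5 + 7 + 4 = 16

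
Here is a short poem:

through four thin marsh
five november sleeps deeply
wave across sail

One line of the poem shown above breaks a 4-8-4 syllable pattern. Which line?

Line 2

Line 1: through(1) + four(1) + thin(1) + marsh(1) = 4 ✓
Line 2: five(1) + november(3) + sleeps(1) + deeply(2) = 7 (expected 8)
Line 3: wave(1) + across(2) + sail(1) = 4 ✓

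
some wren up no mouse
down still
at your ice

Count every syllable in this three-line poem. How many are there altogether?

10

Line 1: "some wren up no mouse": 1+1+1+1+1 = 5
Line 2: "down still": 1+1 = 2
Line 3: "at your ice": 1+1+1 = 3
Total: 5 + 2 + 3 = 10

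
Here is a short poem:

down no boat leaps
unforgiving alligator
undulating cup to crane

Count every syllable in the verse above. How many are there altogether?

19

Line 1: "down no boat leaps": 1+1+1+1 = 4
Line 2: "unforgiving alligator": 4+4 = 8
Line 3: "undulating cup to crane": 4+1+1+1 = 7
Total: 4 + 8 + 7 = 19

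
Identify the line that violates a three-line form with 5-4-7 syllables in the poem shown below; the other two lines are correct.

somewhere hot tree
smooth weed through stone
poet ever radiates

The first line

Line 1: somewhere (2), hot (1), tree (1) → 4 (expected 5)
Line 2: smooth (1), weed (1), through (1), stone (1) → 4 ✓
Line 3: poet (2), ever (2), radiates (3) → 7 ✓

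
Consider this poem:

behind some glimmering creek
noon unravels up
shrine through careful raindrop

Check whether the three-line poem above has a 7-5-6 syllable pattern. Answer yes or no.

Yes

Line 1: behind(2) + some(1) + glimmering(3) + creek(1) = 7 ✓
Line 2: noon(1) + unravels(3) + up(1) = 5 ✓
Line 3: shrine(1) + through(1) + careful(2) + raindrop(2) = 6 ✓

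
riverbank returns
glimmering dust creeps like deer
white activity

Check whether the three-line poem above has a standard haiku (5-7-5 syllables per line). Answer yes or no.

Line 1: riverbank (3), returns (2) → 5 ✓
Line 2: glimmering (3), dust (1), creeps (1), like (1), deer (1) → 7 ✓
Line 3: white (1), activity (4) → 5 ✓

Yes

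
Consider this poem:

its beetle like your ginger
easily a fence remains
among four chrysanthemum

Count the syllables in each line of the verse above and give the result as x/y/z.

7/7/7

Line 1: its(1) + beetle(2) + like(1) + your(1) + ginger(2) = 7
Line 2: easily(3) + a(1) + fence(1) + remains(2) = 7
Line 3: among(2) + four(1) + chrysanthemum(4) = 7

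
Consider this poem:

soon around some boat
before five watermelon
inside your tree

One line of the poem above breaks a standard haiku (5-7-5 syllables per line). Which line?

Line 3

Line 1: soon (1), around (2), some (1), boat (1) → 5 ✓
Line 2: before (2), five (1), watermelon (4) → 7 ✓
Line 3: inside (2), your (1), tree (1) → 4 (expected 5)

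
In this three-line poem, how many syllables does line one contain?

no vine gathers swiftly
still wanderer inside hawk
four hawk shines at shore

Line one: "no vine gathers swiftly": 1+1+2+2 = 6

6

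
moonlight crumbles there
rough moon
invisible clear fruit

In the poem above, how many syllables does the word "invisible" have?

"invisible" has 4 syllables.

4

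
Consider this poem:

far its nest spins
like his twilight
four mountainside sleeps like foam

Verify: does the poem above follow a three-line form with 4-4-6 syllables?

Line 1: far(1) + its(1) + nest(1) + spins(1) = 4 ✓
Line 2: like(1) + his(1) + twilight(2) = 4 ✓
Line 3: four(1) + mountainside(3) + sleeps(1) + like(1) + foam(1) = 7 (expected 6)

No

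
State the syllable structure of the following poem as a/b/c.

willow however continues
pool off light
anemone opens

8/3/6

Line 1: "willow however continues": 2+3+3 = 8
Line 2: "pool off light": 1+1+1 = 3
Line 3: "anemone opens": 4+2 = 6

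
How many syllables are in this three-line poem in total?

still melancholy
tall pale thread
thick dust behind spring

13

Line 1: still (1), melancholy (4) → 5
Line 2: tall (1), pale (1), thread (1) → 3
Line 3: thick (1), dust (1), behind (2), spring (1) → 5
Total: 5 + 3 + 5 = 13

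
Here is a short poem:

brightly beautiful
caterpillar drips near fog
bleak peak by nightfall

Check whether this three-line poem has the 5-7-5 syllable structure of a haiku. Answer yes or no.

Yes

Line 1: brightly(2) + beautiful(3) = 5 ✓
Line 2: caterpillar(4) + drips(1) + near(1) + fog(1) = 7 ✓
Line 3: bleak(1) + peak(1) + by(1) + nightfall(2) = 5 ✓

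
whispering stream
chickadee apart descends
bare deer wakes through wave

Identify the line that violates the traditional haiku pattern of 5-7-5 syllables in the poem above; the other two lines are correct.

The first line

Line 1: "whispering stream": 3+1 = 4 (expected 5)
Line 2: "chickadee apart descends": 3+2+2 = 7 ✓
Line 3: "bare deer wakes through wave": 1+1+1+1+1 = 5 ✓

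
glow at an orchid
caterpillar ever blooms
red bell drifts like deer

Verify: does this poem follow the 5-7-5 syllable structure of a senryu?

Yes

Line 1: glow(1) + at(1) + an(1) + orchid(2) = 5 ✓
Line 2: caterpillar(4) + ever(2) + blooms(1) = 7 ✓
Line 3: red(1) + bell(1) + drifts(1) + like(1) + deer(1) = 5 ✓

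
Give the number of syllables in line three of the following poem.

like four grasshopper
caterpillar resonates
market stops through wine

Line three: market (2), stops (1), through (1), wine (1) → 5

5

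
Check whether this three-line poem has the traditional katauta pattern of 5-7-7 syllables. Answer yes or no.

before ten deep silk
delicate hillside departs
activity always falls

Yes

Line 1: before(2) + ten(1) + deep(1) + silk(1) = 5 ✓
Line 2: delicate(3) + hillside(2) + departs(2) = 7 ✓
Line 3: activity(4) + always(2) + falls(1) = 7 ✓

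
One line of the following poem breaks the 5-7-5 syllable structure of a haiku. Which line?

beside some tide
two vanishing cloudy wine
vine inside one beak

Line 1: beside(2) + some(1) + tide(1) = 4 (expected 5)
Line 2: two(1) + vanishing(3) + cloudy(2) + wine(1) = 7 ✓
Line 3: vine(1) + inside(2) + one(1) + beak(1) = 5 ✓

The first line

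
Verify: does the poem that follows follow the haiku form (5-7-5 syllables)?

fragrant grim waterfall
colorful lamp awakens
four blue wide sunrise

Line 1: fragrant (2), grim (1), waterfall (3) → 6 (expected 5)
Line 2: colorful (3), lamp (1), awakens (3) → 7 ✓
Line 3: four (1), blue (1), wide (1), sunrise (2) → 5 ✓

No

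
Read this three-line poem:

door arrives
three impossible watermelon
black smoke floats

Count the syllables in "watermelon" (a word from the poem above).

4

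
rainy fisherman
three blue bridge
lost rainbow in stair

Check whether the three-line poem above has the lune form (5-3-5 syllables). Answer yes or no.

Yes

Line 1: rainy(2) + fisherman(3) = 5 ✓
Line 2: three(1) + blue(1) + bridge(1) = 3 ✓
Line 3: lost(1) + rainbow(2) + in(1) + stair(1) = 5 ✓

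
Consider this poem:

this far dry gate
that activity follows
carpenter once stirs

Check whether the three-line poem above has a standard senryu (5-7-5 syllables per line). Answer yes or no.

No

Line 1: this (1), far (1), dry (1), gate (1) → 4 (expected 5)
Line 2: that (1), activity (4), follows (2) → 7 ✓
Line 3: carpenter (3), once (1), stirs (1) → 5 ✓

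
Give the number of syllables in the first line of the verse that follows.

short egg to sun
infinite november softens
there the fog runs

The first line: short(1) + egg(1) + to(1) + sun(1) = 4

4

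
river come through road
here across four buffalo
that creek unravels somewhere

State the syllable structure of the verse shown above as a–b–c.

5–7–7

Line 1: river (2), come (1), through (1), road (1) → 5
Line 2: here (1), across (2), four (1), buffalo (3) → 7
Line 3: that (1), creek (1), unravels (3), somewhere (2) → 7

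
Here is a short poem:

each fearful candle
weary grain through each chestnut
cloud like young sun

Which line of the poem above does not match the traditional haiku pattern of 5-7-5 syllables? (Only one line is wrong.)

Line 3

Line 1: each(1) + fearful(2) + candle(2) = 5 ✓
Line 2: weary(2) + grain(1) + through(1) + each(1) + chestnut(2) = 7 ✓
Line 3: cloud(1) + like(1) + young(1) + sun(1) = 4 (expected 5)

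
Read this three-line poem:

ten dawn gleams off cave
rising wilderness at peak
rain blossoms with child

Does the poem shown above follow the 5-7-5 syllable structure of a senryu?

Yes

Line 1: "ten dawn gleams off cave": 1+1+1+1+1 = 5 ✓
Line 2: "rising wilderness at peak": 2+3+1+1 = 7 ✓
Line 3: "rain blossoms with child": 1+2+1+1 = 5 ✓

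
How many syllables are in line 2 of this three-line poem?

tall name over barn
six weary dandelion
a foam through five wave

7

Line 2: six(1) + weary(2) + dandelion(4) = 7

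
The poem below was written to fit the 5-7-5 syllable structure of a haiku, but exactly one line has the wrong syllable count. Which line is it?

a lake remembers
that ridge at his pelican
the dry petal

Line 3

Line 1: a(1) + lake(1) + remembers(3) = 5 ✓
Line 2: that(1) + ridge(1) + at(1) + his(1) + pelican(3) = 7 ✓
Line 3: the(1) + dry(1) + petal(2) = 4 (expected 5)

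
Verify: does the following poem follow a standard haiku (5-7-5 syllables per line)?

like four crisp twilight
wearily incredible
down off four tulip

Yes

Line 1: "like four crisp twilight": 1+1+1+2 = 5 ✓
Line 2: "wearily incredible": 3+4 = 7 ✓
Line 3: "down off four tulip": 1+1+1+2 = 5 ✓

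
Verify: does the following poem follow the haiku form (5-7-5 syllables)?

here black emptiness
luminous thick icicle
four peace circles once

Line 1: here (1), black (1), emptiness (3) → 5 ✓
Line 2: luminous (3), thick (1), icicle (3) → 7 ✓
Line 3: four (1), peace (1), circles (2), once (1) → 5 ✓

Yes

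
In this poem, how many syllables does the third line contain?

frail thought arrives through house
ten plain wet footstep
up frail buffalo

The third line: up(1) + frail(1) + buffalo(3) = 5

5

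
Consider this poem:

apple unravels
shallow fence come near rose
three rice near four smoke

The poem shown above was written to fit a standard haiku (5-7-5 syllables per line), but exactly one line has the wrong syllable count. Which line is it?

Line 1: apple(2) + unravels(3) = 5 ✓
Line 2: shallow(2) + fence(1) + come(1) + near(1) + rose(1) = 6 (expected 7)
Line 3: three(1) + rice(1) + near(1) + four(1) + smoke(1) = 5 ✓

Line 2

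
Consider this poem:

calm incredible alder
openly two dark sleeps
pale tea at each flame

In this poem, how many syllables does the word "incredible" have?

"incredible" has 4 syllables.

4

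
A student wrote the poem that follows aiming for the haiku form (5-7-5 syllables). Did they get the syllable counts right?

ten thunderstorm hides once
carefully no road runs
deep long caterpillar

No

Line 1: "ten thunderstorm hides once": 1+3+1+1 = 6 (expected 5)
Line 2: "carefully no road runs": 3+1+1+1 = 6 (expected 7)
Line 3: "deep long caterpillar": 1+1+4 = 6 (expected 5)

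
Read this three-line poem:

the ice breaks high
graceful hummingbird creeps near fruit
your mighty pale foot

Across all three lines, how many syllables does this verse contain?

Line 1: the(1) + ice(1) + breaks(1) + high(1) = 4
Line 2: graceful(2) + hummingbird(3) + creeps(1) + near(1) + fruit(1) = 8
Line 3: your(1) + mighty(2) + pale(1) + foot(1) = 5
Total: 4 + 8 + 5 = 17

17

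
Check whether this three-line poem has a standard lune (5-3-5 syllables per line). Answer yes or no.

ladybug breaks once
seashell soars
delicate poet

Yes

Line 1: ladybug (3), breaks (1), once (1) → 5 ✓
Line 2: seashell (2), soars (1) → 3 ✓
Line 3: delicate (3), poet (2) → 5 ✓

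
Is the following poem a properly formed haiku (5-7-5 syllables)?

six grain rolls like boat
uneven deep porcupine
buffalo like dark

Yes

Line 1: "six grain rolls like boat": 1+1+1+1+1 = 5 ✓
Line 2: "uneven deep porcupine": 3+1+3 = 7 ✓
Line 3: "buffalo like dark": 3+1+1 = 5 ✓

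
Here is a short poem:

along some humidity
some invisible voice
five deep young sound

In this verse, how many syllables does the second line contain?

6

The second line: some (1), invisible (4), voice (1) → 6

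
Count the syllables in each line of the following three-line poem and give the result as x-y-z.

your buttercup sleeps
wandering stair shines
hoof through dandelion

5-5-6

Line 1: "your buttercup sleeps": 1+3+1 = 5
Line 2: "wandering stair shines": 3+1+1 = 5
Line 3: "hoof through dandelion": 1+1+4 = 6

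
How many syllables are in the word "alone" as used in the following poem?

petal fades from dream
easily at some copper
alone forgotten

2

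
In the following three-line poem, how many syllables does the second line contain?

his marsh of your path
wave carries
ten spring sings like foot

The second line: wave (1), carries (2) → 3

3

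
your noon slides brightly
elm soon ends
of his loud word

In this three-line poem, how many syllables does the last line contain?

4

The last line: "of his loud word": 1+1+1+1 = 4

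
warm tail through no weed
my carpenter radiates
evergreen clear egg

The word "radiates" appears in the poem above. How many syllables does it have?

3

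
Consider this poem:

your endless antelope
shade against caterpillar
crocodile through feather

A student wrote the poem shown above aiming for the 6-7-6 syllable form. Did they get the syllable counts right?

Yes

Line 1: your (1), endless (2), antelope (3) → 6 ✓
Line 2: shade (1), against (2), caterpillar (4) → 7 ✓
Line 3: crocodile (3), through (1), feather (2) → 6 ✓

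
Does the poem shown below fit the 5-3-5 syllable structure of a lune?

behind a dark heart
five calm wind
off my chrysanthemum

Line 1: "behind a dark heart": 2+1+1+1 = 5 ✓
Line 2: "five calm wind": 1+1+1 = 3 ✓
Line 3: "off my chrysanthemum": 1+1+4 = 6 (expected 5)

No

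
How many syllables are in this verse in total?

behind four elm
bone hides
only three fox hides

11

Line 1: behind (2), four (1), elm (1) → 4
Line 2: bone (1), hides (1) → 2
Line 3: only (2), three (1), fox (1), hides (1) → 5
Total: 4 + 2 + 5 = 11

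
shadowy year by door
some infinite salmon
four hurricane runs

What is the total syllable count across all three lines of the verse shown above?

Line 1: "shadowy year by door": 3+1+1+1 = 6
Line 2: "some infinite salmon": 1+3+2 = 6
Line 3: "four hurricane runs": 1+3+1 = 5
Total: 6 + 6 + 5 = 17

17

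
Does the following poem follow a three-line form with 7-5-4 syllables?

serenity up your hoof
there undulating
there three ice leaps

Line 1: serenity(4) + up(1) + your(1) + hoof(1) = 7 ✓
Line 2: there(1) + undulating(4) = 5 ✓
Line 3: there(1) + three(1) + ice(1) + leaps(1) = 4 ✓

Yes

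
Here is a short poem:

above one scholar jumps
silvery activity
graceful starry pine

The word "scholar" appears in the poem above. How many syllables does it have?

2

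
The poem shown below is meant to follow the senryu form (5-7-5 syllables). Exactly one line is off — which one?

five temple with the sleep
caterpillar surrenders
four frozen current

Line 1: five (1), temple (2), with (1), the (1), sleep (1) → 6 (expected 5)
Line 2: caterpillar (4), surrenders (3) → 7 ✓
Line 3: four (1), frozen (2), current (2) → 5 ✓

The first line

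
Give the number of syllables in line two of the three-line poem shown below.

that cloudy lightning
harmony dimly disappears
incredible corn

Line two: "harmony dimly disappears": 3+2+3 = 8

8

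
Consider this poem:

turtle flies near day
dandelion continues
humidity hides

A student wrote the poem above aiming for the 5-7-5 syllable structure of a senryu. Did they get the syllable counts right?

Yes

Line 1: turtle (2), flies (1), near (1), day (1) → 5 ✓
Line 2: dandelion (4), continues (3) → 7 ✓
Line 3: humidity (4), hides (1) → 5 ✓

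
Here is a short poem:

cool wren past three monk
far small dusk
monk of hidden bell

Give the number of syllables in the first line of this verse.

5

The first line: cool(1) + wren(1) + past(1) + three(1) + monk(1) = 5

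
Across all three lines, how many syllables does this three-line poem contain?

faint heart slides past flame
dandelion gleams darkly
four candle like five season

19

Line 1: faint(1) + heart(1) + slides(1) + past(1) + flame(1) = 5
Line 2: dandelion(4) + gleams(1) + darkly(2) = 7
Line 3: four(1) + candle(2) + like(1) + five(1) + season(2) = 7
Total: 5 + 7 + 7 = 19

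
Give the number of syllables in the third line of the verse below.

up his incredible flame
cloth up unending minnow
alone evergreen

The third line: "alone evergreen": 2+3 = 5

5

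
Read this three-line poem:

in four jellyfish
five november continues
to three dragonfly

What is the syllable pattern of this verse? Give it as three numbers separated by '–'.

5–7–5

Line 1: "in four jellyfish": 1+1+3 = 5
Line 2: "five november continues": 1+3+3 = 7
Line 3: "to three dragonfly": 1+1+3 = 5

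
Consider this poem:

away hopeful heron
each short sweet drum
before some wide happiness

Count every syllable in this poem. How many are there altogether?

Line 1: away(2) + hopeful(2) + heron(2) = 6
Line 2: each(1) + short(1) + sweet(1) + drum(1) = 4
Line 3: before(2) + some(1) + wide(1) + happiness(3) = 7
Total: 6 + 4 + 7 = 17

17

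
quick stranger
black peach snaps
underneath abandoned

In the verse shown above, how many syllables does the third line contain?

6

The third line: underneath(3) + abandoned(3) = 6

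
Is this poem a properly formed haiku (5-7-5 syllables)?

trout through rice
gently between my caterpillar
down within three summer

No

Line 1: trout (1), through (1), rice (1) → 3 (expected 5)
Line 2: gently (2), between (2), my (1), caterpillar (4) → 9 (expected 7)
Line 3: down (1), within (2), three (1), summer (2) → 6 (expected 5)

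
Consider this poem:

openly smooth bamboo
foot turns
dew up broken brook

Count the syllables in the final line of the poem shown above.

5

The final line: dew (1), up (1), broken (2), brook (1) → 5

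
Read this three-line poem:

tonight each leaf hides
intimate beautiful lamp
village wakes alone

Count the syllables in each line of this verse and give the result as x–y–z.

5–7–5

Line 1: "tonight each leaf hides": 2+1+1+1 = 5
Line 2: "intimate beautiful lamp": 3+3+1 = 7
Line 3: "village wakes alone": 2+1+2 = 5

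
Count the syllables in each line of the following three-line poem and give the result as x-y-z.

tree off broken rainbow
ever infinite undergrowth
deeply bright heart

6-8-4

Line 1: tree (1), off (1), broken (2), rainbow (2) → 6
Line 2: ever (2), infinite (3), undergrowth (3) → 8
Line 3: deeply (2), bright (1), heart (1) → 4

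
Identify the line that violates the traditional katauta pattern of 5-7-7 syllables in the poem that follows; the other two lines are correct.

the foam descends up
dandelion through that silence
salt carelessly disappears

Line 1: the(1) + foam(1) + descends(2) + up(1) = 5 ✓
Line 2: dandelion(4) + through(1) + that(1) + silence(2) = 8 (expected 7)
Line 3: salt(1) + carelessly(3) + disappears(3) = 7 ✓

The second line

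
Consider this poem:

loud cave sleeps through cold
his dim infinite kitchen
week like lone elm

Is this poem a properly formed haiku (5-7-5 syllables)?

Line 1: loud(1) + cave(1) + sleeps(1) + through(1) + cold(1) = 5 ✓
Line 2: his(1) + dim(1) + infinite(3) + kitchen(2) = 7 ✓
Line 3: week(1) + like(1) + lone(1) + elm(1) = 4 (expected 5)

No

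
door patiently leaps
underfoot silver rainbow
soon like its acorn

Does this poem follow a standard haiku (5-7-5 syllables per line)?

Yes

Line 1: door(1) + patiently(3) + leaps(1) = 5 ✓
Line 2: underfoot(3) + silver(2) + rainbow(2) = 7 ✓
Line 3: soon(1) + like(1) + its(1) + acorn(2) = 5 ✓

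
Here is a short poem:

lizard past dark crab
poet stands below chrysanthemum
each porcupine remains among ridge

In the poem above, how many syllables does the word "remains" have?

2

"remains" has 2 syllables.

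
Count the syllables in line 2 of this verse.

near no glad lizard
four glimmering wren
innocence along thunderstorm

Line 2: four(1) + glimmering(3) + wren(1) = 5

5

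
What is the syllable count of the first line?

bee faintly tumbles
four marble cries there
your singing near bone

5

The first line: bee(1) + faintly(2) + tumbles(2) = 5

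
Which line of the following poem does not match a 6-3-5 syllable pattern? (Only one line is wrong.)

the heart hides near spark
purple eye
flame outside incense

Line 1: "the heart hides near spark": 1+1+1+1+1 = 5 (expected 6)
Line 2: "purple eye": 2+1 = 3 ✓
Line 3: "flame outside incense": 1+2+2 = 5 ✓

Line 1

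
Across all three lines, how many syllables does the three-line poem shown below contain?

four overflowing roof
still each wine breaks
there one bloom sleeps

Line 1: four(1) + overflowing(4) + roof(1) = 6
Line 2: still(1) + each(1) + wine(1) + breaks(1) = 4
Line 3: there(1) + one(1) + bloom(1) + sleeps(1) = 4
Total: 6 + 4 + 4 = 14

14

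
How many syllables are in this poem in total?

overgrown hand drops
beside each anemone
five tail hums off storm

17

Line 1: "overgrown hand drops": 3+1+1 = 5
Line 2: "beside each anemone": 2+1+4 = 7
Line 3: "five tail hums off storm": 1+1+1+1+1 = 5
Total: 5 + 7 + 5 = 17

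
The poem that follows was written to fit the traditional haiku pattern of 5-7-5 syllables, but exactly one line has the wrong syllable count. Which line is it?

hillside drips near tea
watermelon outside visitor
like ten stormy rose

Line 1: "hillside drips near tea": 2+1+1+1 = 5 ✓
Line 2: "watermelon outside visitor": 4+2+3 = 9 (expected 7)
Line 3: "like ten stormy rose": 1+1+2+1 = 5 ✓

Line 2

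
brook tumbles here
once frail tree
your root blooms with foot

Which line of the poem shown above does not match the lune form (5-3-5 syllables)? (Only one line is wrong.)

The first line

Line 1: brook (1), tumbles (2), here (1) → 4 (expected 5)
Line 2: once (1), frail (1), tree (1) → 3 ✓
Line 3: your (1), root (1), blooms (1), with (1), foot (1) → 5 ✓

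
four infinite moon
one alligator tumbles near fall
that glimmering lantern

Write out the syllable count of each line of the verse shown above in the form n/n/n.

5/9/6

Line 1: four (1), infinite (3), moon (1) → 5
Line 2: one (1), alligator (4), tumbles (2), near (1), fall (1) → 9
Line 3: that (1), glimmering (3), lantern (2) → 6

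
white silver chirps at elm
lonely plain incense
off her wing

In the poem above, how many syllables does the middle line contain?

5

The middle line: "lonely plain incense": 2+1+2 = 5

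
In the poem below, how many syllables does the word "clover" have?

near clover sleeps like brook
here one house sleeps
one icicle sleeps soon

2

"clover" has 2 syllables.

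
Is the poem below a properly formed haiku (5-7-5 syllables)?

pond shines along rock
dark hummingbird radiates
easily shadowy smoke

No

Line 1: "pond shines along rock": 1+1+2+1 = 5 ✓
Line 2: "dark hummingbird radiates": 1+3+3 = 7 ✓
Line 3: "easily shadowy smoke": 3+3+1 = 7 (expected 5)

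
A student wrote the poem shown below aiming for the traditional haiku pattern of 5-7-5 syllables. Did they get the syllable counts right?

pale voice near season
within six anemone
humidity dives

Line 1: pale (1), voice (1), near (1), season (2) → 5 ✓
Line 2: within (2), six (1), anemone (4) → 7 ✓
Line 3: humidity (4), dives (1) → 5 ✓

Yes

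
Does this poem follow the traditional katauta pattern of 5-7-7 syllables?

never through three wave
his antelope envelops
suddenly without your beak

Line 1: "never through three wave": 2+1+1+1 = 5 ✓
Line 2: "his antelope envelops": 1+3+3 = 7 ✓
Line 3: "suddenly without your beak": 3+2+1+1 = 7 ✓

Yes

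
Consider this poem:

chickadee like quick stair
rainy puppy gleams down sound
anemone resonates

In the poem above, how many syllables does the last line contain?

7

The last line: anemone (4), resonates (3) → 7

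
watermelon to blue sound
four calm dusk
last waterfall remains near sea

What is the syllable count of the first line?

7

The first line: watermelon (4), to (1), blue (1), sound (1) → 7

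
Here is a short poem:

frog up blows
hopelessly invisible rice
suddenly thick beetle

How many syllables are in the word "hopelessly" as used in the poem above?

3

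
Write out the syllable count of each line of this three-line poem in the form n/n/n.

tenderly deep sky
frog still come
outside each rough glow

Line 1: tenderly (3), deep (1), sky (1) → 5
Line 2: frog (1), still (1), come (1) → 3
Line 3: outside (2), each (1), rough (1), glow (1) → 5

5/3/5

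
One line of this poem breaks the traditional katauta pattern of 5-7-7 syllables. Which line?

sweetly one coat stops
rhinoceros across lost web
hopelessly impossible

The second line

Line 1: sweetly (2), one (1), coat (1), stops (1) → 5 ✓
Line 2: rhinoceros (4), across (2), lost (1), web (1) → 8 (expected 7)
Line 3: hopelessly (3), impossible (4) → 7 ✓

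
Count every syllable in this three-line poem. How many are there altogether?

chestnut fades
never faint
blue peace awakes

Line 1: chestnut (2), fades (1) → 3
Line 2: never (2), faint (1) → 3
Line 3: blue (1), peace (1), awakes (2) → 4
Total: 3 + 3 + 4 = 10

10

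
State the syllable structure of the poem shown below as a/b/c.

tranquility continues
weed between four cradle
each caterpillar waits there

7/6/7

Line 1: tranquility(4) + continues(3) = 7
Line 2: weed(1) + between(2) + four(1) + cradle(2) = 6
Line 3: each(1) + caterpillar(4) + waits(1) + there(1) = 7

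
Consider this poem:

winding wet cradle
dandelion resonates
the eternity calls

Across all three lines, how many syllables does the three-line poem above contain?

Line 1: winding(2) + wet(1) + cradle(2) = 5
Line 2: dandelion(4) + resonates(3) = 7
Line 3: the(1) + eternity(4) + calls(1) = 6
Total: 5 + 7 + 6 = 18

18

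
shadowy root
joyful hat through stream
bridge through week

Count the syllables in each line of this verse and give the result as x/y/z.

Line 1: shadowy(3) + root(1) = 4
Line 2: joyful(2) + hat(1) + through(1) + stream(1) = 5
Line 3: bridge(1) + through(1) + week(1) = 3

4/5/3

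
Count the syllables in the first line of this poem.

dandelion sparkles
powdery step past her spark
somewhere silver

6

The first line: dandelion (4), sparkles (2) → 6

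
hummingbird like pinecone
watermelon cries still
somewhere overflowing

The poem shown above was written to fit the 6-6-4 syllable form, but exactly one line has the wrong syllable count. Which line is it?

The third line

Line 1: hummingbird(3) + like(1) + pinecone(2) = 6 ✓
Line 2: watermelon(4) + cries(1) + still(1) = 6 ✓
Line 3: somewhere(2) + overflowing(4) = 6 (expected 4)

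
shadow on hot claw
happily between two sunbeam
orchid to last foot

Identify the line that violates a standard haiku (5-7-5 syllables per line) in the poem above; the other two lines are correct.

Line 2

Line 1: "shadow on hot claw": 2+1+1+1 = 5 ✓
Line 2: "happily between two sunbeam": 3+2+1+2 = 8 (expected 7)
Line 3: "orchid to last foot": 2+1+1+1 = 5 ✓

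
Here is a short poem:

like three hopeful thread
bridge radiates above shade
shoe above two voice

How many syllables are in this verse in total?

17

Line 1: like(1) + three(1) + hopeful(2) + thread(1) = 5
Line 2: bridge(1) + radiates(3) + above(2) + shade(1) = 7
Line 3: shoe(1) + above(2) + two(1) + voice(1) = 5
Total: 5 + 7 + 5 = 17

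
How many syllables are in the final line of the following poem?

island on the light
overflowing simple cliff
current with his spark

The final line: current(2) + with(1) + his(1) + spark(1) = 5

5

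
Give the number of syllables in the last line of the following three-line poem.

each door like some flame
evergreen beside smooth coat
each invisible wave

The last line: each (1), invisible (4), wave (1) → 6

6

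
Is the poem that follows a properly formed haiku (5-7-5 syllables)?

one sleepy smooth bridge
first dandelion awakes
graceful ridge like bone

Yes

Line 1: "one sleepy smooth bridge": 1+2+1+1 = 5 ✓
Line 2: "first dandelion awakes": 1+4+2 = 7 ✓
Line 3: "graceful ridge like bone": 2+1+1+1 = 5 ✓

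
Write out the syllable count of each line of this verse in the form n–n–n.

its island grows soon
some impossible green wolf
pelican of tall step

Line 1: "its island grows soon": 1+2+1+1 = 5
Line 2: "some impossible green wolf": 1+4+1+1 = 7
Line 3: "pelican of tall step": 3+1+1+1 = 6

5–7–6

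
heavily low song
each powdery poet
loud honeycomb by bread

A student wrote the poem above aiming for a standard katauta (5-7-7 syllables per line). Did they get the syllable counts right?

Line 1: heavily(3) + low(1) + song(1) = 5 ✓
Line 2: each(1) + powdery(3) + poet(2) = 6 (expected 7)
Line 3: loud(1) + honeycomb(3) + by(1) + bread(1) = 6 (expected 7)

No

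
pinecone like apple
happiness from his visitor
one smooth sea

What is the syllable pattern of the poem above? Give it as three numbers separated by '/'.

Line 1: "pinecone like apple": 2+1+2 = 5
Line 2: "happiness from his visitor": 3+1+1+3 = 8
Line 3: "one smooth sea": 1+1+1 = 3

5/8/3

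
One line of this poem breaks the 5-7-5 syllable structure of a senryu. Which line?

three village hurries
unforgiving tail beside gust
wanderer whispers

Line 2

Line 1: three(1) + village(2) + hurries(2) = 5 ✓
Line 2: unforgiving(4) + tail(1) + beside(2) + gust(1) = 8 (expected 7)
Line 3: wanderer(3) + whispers(2) = 5 ✓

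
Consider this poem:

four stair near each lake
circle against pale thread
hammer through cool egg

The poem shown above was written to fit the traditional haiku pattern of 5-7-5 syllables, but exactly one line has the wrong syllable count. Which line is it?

Line 1: four (1), stair (1), near (1), each (1), lake (1) → 5 ✓
Line 2: circle (2), against (2), pale (1), thread (1) → 6 (expected 7)
Line 3: hammer (2), through (1), cool (1), egg (1) → 5 ✓

Line 2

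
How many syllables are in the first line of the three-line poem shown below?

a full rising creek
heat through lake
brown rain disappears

5

The first line: a (1), full (1), rising (2), creek (1) → 5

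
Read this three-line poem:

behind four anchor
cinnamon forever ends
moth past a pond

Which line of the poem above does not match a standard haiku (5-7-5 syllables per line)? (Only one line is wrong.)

Line 3

Line 1: "behind four anchor": 2+1+2 = 5 ✓
Line 2: "cinnamon forever ends": 3+3+1 = 7 ✓
Line 3: "moth past a pond": 1+1+1+1 = 4 (expected 5)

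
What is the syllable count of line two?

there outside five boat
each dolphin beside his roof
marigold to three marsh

Line two: "each dolphin beside his roof": 1+2+2+1+1 = 7

7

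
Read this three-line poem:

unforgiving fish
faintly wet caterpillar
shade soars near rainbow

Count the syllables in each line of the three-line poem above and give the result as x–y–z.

Line 1: unforgiving (4), fish (1) → 5
Line 2: faintly (2), wet (1), caterpillar (4) → 7
Line 3: shade (1), soars (1), near (1), rainbow (2) → 5

5–7–5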